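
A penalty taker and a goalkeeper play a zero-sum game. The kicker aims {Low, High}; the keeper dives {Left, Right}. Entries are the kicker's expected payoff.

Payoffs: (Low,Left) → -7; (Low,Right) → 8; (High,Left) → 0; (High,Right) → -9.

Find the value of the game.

-21/8

Row minima: Low → -7, High → -9; maximin = -7.
Column maxima: Left → 0, Right → 8; minimax = 0.
-7 ≠ 0, so there is no saddle point; optimal play is mixed.
Let the kicker play Low with probability p. Expected payoff against Left: (-7)p + 0(1−p) = −7p; against Right: 8p + (-9)(1−p) = 17p − 9.
Setting these equal: −7p = 17p − 9 ⇒ −24p = -9 ⇒ p = 3/8, and the value is (-7)·(3/8) = -21/8.
For the keeper: with q = P(Left), equating Low's and High's payoffs gives −15q + 8 = 9q − 9 ⇒ q = 17/24.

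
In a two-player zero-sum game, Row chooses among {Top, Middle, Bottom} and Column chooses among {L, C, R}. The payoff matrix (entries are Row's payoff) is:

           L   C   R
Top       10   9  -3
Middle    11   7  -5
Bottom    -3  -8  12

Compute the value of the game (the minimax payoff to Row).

Row minima: Top → -3, Middle → -5, Bottom → -8; maximin = -3.
Column maxima: L → 11, C → 9, R → 12; minimax = 9.
-3 ≠ 9, so there is no saddle point; optimal play is mixed.
L is strictly dominated by C (it gives Row strictly more in every row), so Column never plays it.
With L eliminated, Middle is strictly dominated by Top (Top gives Row strictly more in every remaining column), so Row never plays it.
On the remaining 2×2 (Top, Bottom vs C, R):
Let Row play Top with probability p. Expected payoff against C: 9p + (-8)(1−p) = 17p − 8; against R: (-3)p + 12(1−p) = −15p + 12.
Setting these equal: 17p − 8 = −15p + 12 ⇒ 32p = 20 ⇒ p = 5/8, and the value is (17)·(5/8) − 8 = 21/8.
For Column: with q = P(C), equating Top's and Bottom's payoffs gives 12q − 3 = −20q + 12 ⇒ q = 15/32.

21/8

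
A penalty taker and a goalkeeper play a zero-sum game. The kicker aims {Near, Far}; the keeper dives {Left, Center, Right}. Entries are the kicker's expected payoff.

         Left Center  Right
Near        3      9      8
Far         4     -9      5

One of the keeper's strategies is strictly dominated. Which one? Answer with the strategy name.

Left holds the kicker's payoff strictly below Right in every row: 3 < 8, 4 < 5.
So Right is strictly dominated for the keeper.

Right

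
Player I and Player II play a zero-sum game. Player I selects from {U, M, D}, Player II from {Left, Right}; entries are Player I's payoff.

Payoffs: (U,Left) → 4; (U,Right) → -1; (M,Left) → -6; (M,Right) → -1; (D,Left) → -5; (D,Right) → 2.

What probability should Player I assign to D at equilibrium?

Row minima: U → -1, M → -6, D → -5; maximin = -1.
Column maxima: Left → 4, Right → 2; minimax = 2.
-1 ≠ 2, so there is no saddle point; optimal play is mixed.
M is strictly dominated by D, so Player I never plays it.
On the remaining 2×2 (U, D vs Left, Right):
Let Player I play U with probability p. Expected payoff against Left: 4p + (-5)(1−p) = 9p − 5; against Right: (-1)p + 2(1−p) = −3p + 2.
Setting these equal: 9p − 5 = −3p + 2 ⇒ 12p = 7 ⇒ p = 7/12, and the value is (9)·(7/12) − 5 = 1/4.
For Player II: with q = P(Left), equating U's and D's payoffs gives 5q − 1 = −7q + 2 ⇒ q = 1/4.

5/12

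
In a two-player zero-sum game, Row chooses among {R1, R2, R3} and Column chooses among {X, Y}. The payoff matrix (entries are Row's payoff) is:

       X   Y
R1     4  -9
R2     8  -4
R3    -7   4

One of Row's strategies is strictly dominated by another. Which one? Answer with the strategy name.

R1

R2 gives a strictly higher payoff than R1 against every column: 8 > 4, -4 > -9.
So R1 is strictly dominated and Row never plays it.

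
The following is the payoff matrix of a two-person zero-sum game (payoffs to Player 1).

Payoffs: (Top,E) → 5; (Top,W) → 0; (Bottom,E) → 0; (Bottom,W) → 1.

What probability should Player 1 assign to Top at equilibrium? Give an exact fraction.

1/6

Row minima: Top → 0, Bottom → 0; maximin = 0.
Column maxima: E → 5, W → 1; minimax = 1.
0 ≠ 1, so there is no saddle point; optimal play is mixed.
Let Player 1 play Top with probability p. Expected payoff against E: 5p + 0(1−p) = 5p; against W: 0p + 1(1−p) = −p + 1.
Setting these equal: 5p = −p + 1 ⇒ 6p = 1 ⇒ p = 1/6, and the value is (5)·(1/6) = 5/6.
For Player 2: with q = P(E), equating Top's and Bottom's payoffs gives 5q = −q + 1 ⇒ q = 1/6.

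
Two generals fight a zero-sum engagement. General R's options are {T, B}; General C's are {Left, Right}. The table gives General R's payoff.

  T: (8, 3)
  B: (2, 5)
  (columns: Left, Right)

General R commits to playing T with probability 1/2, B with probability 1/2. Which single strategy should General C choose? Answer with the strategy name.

If General C plays Left, General R's expected payoff is (1/2)·8 + (1/2)·2 = 5.
If General C plays Right, General R's expected payoff is (1/2)·3 + (1/2)·5 = 4.
General C minimizes General R's payoff; the smallest is 4, so the best response is Right.

Right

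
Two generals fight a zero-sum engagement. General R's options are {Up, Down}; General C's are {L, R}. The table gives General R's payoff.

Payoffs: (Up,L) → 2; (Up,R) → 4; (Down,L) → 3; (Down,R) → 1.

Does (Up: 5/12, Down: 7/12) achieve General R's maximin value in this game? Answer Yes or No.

No

Against L this mix gives (5/12)·2 + (7/12)·3 = 31/12.
Against R this mix gives (5/12)·4 + (7/12)·1 = 9/4.
General C will play R, holding General R to 9/4. Shifting weight toward the row that does better against R would raise this floor (the equalizing mix achieves 5/2 against both R and L), so the proposed strategy is not optimal.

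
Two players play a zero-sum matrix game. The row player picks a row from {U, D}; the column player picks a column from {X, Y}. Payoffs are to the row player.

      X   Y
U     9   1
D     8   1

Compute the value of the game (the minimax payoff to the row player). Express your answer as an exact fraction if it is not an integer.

Row minima: U → 1, D → 1; maximin = 1.
Column maxima: X → 9, Y → 1; minimax = 1.
Since maximin = minimax = 1, there is a saddle point and the value is 1.

1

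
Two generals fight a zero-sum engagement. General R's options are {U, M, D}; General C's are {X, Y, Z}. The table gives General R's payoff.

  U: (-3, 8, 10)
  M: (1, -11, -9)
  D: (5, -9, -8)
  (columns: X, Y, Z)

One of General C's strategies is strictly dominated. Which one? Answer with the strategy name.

Z

Y holds General R's payoff strictly below Z in every row: 8 < 10, -11 < -9, -9 < -8.
So Z is strictly dominated for General C.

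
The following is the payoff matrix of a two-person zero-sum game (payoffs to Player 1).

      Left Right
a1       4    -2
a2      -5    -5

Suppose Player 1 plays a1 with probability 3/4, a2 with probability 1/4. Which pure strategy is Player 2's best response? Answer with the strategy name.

Right

If Player 2 plays Left, Player 1's expected payoff is (3/4)·4 + (1/4)·(-5) = 7/4.
If Player 2 plays Right, Player 1's expected payoff is (3/4)·(-2) + (1/4)·(-5) = -11/4.
Player 2 minimizes Player 1's payoff; the smallest is -11/4, so the best response is Right.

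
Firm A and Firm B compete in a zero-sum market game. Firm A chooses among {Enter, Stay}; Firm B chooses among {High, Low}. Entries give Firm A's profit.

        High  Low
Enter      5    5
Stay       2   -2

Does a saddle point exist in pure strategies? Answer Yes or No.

Row minima: Enter → 5, Stay → -2; maximin = 5.
Column maxima: High → 5, Low → 5; minimax = 5.
maximin = minimax = 5, so a saddle point exists.

Yes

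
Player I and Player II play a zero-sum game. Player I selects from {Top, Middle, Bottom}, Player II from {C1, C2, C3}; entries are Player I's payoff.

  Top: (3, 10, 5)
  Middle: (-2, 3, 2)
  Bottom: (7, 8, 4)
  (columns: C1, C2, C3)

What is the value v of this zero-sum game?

Row minima: Top → 3, Middle → -2, Bottom → 4; maximin = 4.
Column maxima: C1 → 7, C2 → 10, C3 → 5; minimax = 5.
4 ≠ 5, so there is no saddle point; optimal play is mixed.
Middle is strictly dominated by Top, so Player I never plays it.
C2 is strictly dominated by C1 (it gives Player I strictly more in every row), so Player II never plays it.
On the remaining 2×2 (Top, Bottom vs C1, C3):
Let Player I play Top with probability p. Expected payoff against C1: 3p + 7(1−p) = −4p + 7; against C3: 5p + 4(1−p) = p + 4.
Setting these equal: −4p + 7 = p + 4 ⇒ −5p = -3 ⇒ p = 3/5, and the value is (-4)·(3/5) + 7 = 23/5.
For Player II: with q = P(C1), equating Top's and Bottom's payoffs gives −2q + 5 = 3q + 4 ⇒ q = 1/5.

23/5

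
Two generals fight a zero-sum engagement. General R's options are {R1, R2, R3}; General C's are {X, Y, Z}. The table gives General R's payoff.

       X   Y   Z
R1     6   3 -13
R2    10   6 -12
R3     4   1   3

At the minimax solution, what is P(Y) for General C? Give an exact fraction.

Row minima: R1 → -13, R2 → -12, R3 → 1; maximin = 1.
Column maxima: X → 10, Y → 6, Z → 3; minimax = 3.
1 ≠ 3, so there is no saddle point; optimal play is mixed.
R1 is strictly dominated by R2, so General R never plays it.
X is strictly dominated by Y (it gives General R strictly more in every row), so General C never plays it.
On the remaining 2×2 (R2, R3 vs Y, Z):
Let General R play R2 with probability p. Expected payoff against Y: 6p + 1(1−p) = 5p + 1; against Z: (-12)p + 3(1−p) = −15p + 3.
Setting these equal: 5p + 1 = −15p + 3 ⇒ 20p = 2 ⇒ p = 1/10, and the value is (5)·(1/10) + 1 = 3/2.
For General C: with q = P(Y), equating R2's and R3's payoffs gives 18q − 12 = −2q + 3 ⇒ q = 3/4.

3/4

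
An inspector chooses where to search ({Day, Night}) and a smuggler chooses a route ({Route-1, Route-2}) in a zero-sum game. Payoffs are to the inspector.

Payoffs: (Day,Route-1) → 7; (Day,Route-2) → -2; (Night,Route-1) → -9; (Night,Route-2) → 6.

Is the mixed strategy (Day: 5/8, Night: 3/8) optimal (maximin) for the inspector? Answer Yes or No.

Against Route-1 this mix gives (5/8)·7 + (3/8)·(-9) = 1.
Against Route-2 this mix gives (5/8)·(-2) + (3/8)·6 = 1.
All of the smuggler's active replies (Route-1, Route-2) yield 1, and no column does worse for the inspector. The mix makes the smuggler indifferent and guarantees 1, so it is optimal.

Yes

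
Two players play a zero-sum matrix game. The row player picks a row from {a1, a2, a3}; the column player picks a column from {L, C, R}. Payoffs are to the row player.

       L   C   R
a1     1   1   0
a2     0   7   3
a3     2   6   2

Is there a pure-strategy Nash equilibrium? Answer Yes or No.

Yes

Row minima: a1 → 0, a2 → 0, a3 → 2; maximin = 2.
Column maxima: L → 2, C → 7, R → 3; minimax = 2.
maximin = minimax = 2, so a saddle point exists.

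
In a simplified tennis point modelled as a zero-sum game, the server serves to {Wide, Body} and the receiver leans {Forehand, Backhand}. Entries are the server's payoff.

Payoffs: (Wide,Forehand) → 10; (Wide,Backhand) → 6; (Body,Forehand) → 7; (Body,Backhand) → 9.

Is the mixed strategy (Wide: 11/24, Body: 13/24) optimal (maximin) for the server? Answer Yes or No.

No

Against Forehand this mix gives (11/24)·10 + (13/24)·7 = 67/8.
Against Backhand this mix gives (11/24)·6 + (13/24)·9 = 61/8.
The receiver will play Backhand, holding the server to 61/8. Shifting weight toward the row that does better against Backhand would raise this floor (the equalizing mix achieves 8 against both Backhand and Forehand), so the proposed strategy is not optimal.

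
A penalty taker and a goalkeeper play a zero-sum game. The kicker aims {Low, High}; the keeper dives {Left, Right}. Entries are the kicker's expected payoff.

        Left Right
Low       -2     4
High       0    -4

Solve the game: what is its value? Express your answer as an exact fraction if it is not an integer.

-4/5

Row minima: Low → -2, High → -4; maximin = -2.
Column maxima: Left → 0, Right → 4; minimax = 0.
-2 ≠ 0, so there is no saddle point; optimal play is mixed.
Let the kicker play Low with probability p. Expected payoff against Left: (-2)p + 0(1−p) = −2p; against Right: 4p + (-4)(1−p) = 8p − 4.
Setting these equal: −2p = 8p − 4 ⇒ −10p = -4 ⇒ p = 2/5, and the value is (-2)·(2/5) = -4/5.
For the keeper: with q = P(Left), equating Low's and High's payoffs gives −6q + 4 = 4q − 4 ⇒ q = 4/5.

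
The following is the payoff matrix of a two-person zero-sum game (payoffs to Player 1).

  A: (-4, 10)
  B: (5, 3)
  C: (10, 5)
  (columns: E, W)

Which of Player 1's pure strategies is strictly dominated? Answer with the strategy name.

C gives a strictly higher payoff than B against every column: 10 > 5, 5 > 3.
So B is strictly dominated and Player 1 never plays it.

B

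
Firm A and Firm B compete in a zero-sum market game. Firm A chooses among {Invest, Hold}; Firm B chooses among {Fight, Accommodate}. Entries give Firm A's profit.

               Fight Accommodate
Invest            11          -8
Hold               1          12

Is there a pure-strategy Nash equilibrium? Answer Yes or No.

Row minima: Invest → -8, Hold → 1; maximin = 1.
Column maxima: Fight → 11, Accommodate → 12; minimax = 11.
1 ≠ 11, so no pure-strategy equilibrium exists.

No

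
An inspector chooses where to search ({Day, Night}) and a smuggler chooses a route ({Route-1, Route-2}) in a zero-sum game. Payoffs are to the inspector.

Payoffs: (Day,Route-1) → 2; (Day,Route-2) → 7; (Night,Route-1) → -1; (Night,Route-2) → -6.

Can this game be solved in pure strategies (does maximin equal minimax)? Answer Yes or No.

Yes

Row minima: Day → 2, Night → -6; maximin = 2.
Column maxima: Route-1 → 2, Route-2 → 7; minimax = 2.
maximin = minimax = 2, so a saddle point exists.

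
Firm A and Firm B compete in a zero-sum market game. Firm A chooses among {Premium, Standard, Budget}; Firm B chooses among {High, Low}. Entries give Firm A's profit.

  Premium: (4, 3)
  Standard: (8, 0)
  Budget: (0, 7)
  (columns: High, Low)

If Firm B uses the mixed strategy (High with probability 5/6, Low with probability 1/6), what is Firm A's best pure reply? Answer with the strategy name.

Expected payoff of Premium: (5/6)·4 + (1/6)·3 = 23/6.
Expected payoff of Standard: (5/6)·8 + (1/6)·0 = 20/3.
Expected payoff of Budget: (5/6)·0 + (1/6)·7 = 7/6.
The largest is 20/3, so Firm A's best response is Standard.

Standard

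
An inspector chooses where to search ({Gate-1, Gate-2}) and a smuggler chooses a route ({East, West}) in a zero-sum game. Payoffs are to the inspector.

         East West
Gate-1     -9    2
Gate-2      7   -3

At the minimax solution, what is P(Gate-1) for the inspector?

Row minima: Gate-1 → -9, Gate-2 → -3; maximin = -3.
Column maxima: East → 7, West → 2; minimax = 2.
-3 ≠ 2, so there is no saddle point; optimal play is mixed.
Let the inspector play Gate-1 with probability p. Expected payoff against East: (-9)p + 7(1−p) = −16p + 7; against West: 2p + (-3)(1−p) = 5p − 3.
Setting these equal: −16p + 7 = 5p − 3 ⇒ −21p = -10 ⇒ p = 10/21, and the value is (-16)·(10/21) + 7 = -13/21.
For the smuggler: with q = P(East), equating Gate-1's and Gate-2's payoffs gives −11q + 2 = 10q − 3 ⇒ q = 5/21.

10/21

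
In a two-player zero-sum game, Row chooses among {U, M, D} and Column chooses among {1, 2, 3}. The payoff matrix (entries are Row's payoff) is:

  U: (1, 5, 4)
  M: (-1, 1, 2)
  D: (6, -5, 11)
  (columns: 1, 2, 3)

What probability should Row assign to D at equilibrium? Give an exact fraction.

Row minima: U → 1, M → -1, D → -5; maximin = 1.
Column maxima: 1 → 6, 2 → 5, 3 → 11; minimax = 5.
1 ≠ 5, so there is no saddle point; optimal play is mixed.
M is strictly dominated by U, so Row never plays it.
3 is strictly dominated by 1 (it gives Row strictly more in every row), so Column never plays it.
On the remaining 2×2 (U, D vs 1, 2):
Let Row play U with probability p. Expected payoff against 1: 1p + 6(1−p) = −5p + 6; against 2: 5p + (-5)(1−p) = 10p − 5.
Setting these equal: −5p + 6 = 10p − 5 ⇒ −15p = -11 ⇒ p = 11/15, and the value is (-5)·(11/15) + 6 = 7/3.
For Column: with q = P(1), equating U's and D's payoffs gives −4q + 5 = 11q − 5 ⇒ q = 2/3.

4/15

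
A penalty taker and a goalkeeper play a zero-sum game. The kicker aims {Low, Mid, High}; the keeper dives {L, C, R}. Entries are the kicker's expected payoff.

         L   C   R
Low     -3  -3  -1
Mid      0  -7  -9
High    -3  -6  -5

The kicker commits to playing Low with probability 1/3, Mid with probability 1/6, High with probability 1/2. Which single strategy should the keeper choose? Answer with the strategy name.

C

If the keeper plays L, the kicker's expected payoff is (1/3)·(-3) + (1/6)·0 + (1/2)·(-3) = -5/2.
If the keeper plays C, the kicker's expected payoff is (1/3)·(-3) + (1/6)·(-7) + (1/2)·(-6) = -31/6.
If the keeper plays R, the kicker's expected payoff is (1/3)·(-1) + (1/6)·(-9) + (1/2)·(-5) = -13/3.
The keeper minimizes the kicker's payoff; the smallest is -31/6, so the best response is C.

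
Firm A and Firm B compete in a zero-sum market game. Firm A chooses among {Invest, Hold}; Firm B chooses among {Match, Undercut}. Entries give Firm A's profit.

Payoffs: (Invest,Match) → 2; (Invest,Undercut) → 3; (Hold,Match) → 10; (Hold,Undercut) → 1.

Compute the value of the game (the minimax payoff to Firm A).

14/5

Row minima: Invest → 2, Hold → 1; maximin = 2.
Column maxima: Match → 10, Undercut → 3; minimax = 3.
2 ≠ 3, so there is no saddle point; optimal play is mixed.
Let Firm A play Invest with probability p. Expected payoff against Match: 2p + 10(1−p) = −8p + 10; against Undercut: 3p + 1(1−p) = 2p + 1.
Setting these equal: −8p + 10 = 2p + 1 ⇒ −10p = -9 ⇒ p = 9/10, and the value is (-8)·(9/10) + 10 = 14/5.
For Firm B: with q = P(Match), equating Invest's and Hold's payoffs gives −q + 3 = 9q + 1 ⇒ q = 1/5.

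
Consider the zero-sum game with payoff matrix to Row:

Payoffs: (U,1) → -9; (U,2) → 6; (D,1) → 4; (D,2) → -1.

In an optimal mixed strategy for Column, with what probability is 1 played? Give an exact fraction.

7/20

Row minima: U → -9, D → -1; maximin = -1.
Column maxima: 1 → 4, 2 → 6; minimax = 4.
-1 ≠ 4, so there is no saddle point; optimal play is mixed.
Let Row play U with probability p. Expected payoff against 1: (-9)p + 4(1−p) = −13p + 4; against 2: 6p + (-1)(1−p) = 7p − 1.
Setting these equal: −13p + 4 = 7p − 1 ⇒ −20p = -5 ⇒ p = 1/4, and the value is (-13)·(1/4) + 4 = 3/4.
For Column: with q = P(1), equating U's and D's payoffs gives −15q + 6 = 5q − 1 ⇒ q = 7/20.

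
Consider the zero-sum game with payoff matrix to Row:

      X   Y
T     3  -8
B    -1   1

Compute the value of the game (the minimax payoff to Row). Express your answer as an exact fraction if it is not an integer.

-5/13

Row minima: T → -8, B → -1; maximin = -1.
Column maxima: X → 3, Y → 1; minimax = 1.
-1 ≠ 1, so there is no saddle point; optimal play is mixed.
Let Row play T with probability p. Expected payoff against X: 3p + (-1)(1−p) = 4p − 1; against Y: (-8)p + 1(1−p) = −9p + 1.
Setting these equal: 4p − 1 = −9p + 1 ⇒ 13p = 2 ⇒ p = 2/13, and the value is (4)·(2/13) − 1 = -5/13.
For Column: with q = P(X), equating T's and B's payoffs gives 11q − 8 = −2q + 1 ⇒ q = 9/13.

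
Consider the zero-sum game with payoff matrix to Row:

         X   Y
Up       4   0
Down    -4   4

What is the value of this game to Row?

4/3

Row minima: Up → 0, Down → -4; maximin = 0.
Column maxima: X → 4, Y → 4; minimax = 4.
0 ≠ 4, so there is no saddle point; optimal play is mixed.
Let Row play Up with probability p. Expected payoff against X: 4p + (-4)(1−p) = 8p − 4; against Y: 0p + 4(1−p) = −4p + 4.
Setting these equal: 8p − 4 = −4p + 4 ⇒ 12p = 8 ⇒ p = 2/3, and the value is (8)·(2/3) − 4 = 4/3.
For Column: with q = P(X), equating Up's and Down's payoffs gives 4q = −8q + 4 ⇒ q = 1/3.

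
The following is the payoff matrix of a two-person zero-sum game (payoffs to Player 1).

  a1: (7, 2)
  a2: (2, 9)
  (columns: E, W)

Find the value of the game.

59/12

Row minima: a1 → 2, a2 → 2; maximin = 2.
Column maxima: E → 7, W → 9; minimax = 7.
2 ≠ 7, so there is no saddle point; optimal play is mixed.
Let Player 1 play a1 with probability p. Expected payoff against E: 7p + 2(1−p) = 5p + 2; against W: 2p + 9(1−p) = −7p + 9.
Setting these equal: 5p + 2 = −7p + 9 ⇒ 12p = 7 ⇒ p = 7/12, and the value is (5)·(7/12) + 2 = 59/12.
For Player 2: with q = P(E), equating a1's and a2's payoffs gives 5q + 2 = −7q + 9 ⇒ q = 7/12.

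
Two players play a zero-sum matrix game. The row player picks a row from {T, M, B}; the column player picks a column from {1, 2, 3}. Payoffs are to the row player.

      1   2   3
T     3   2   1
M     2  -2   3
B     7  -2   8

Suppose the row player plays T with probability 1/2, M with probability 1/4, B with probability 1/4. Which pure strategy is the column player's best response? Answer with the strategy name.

If the column player plays 1, the row player's expected payoff is (1/2)·3 + (1/4)·2 + (1/4)·7 = 15/4.
If the column player plays 2, the row player's expected payoff is (1/2)·2 + (1/4)·(-2) + (1/4)·(-2) = 0.
If the column player plays 3, the row player's expected payoff is (1/2)·1 + (1/4)·3 + (1/4)·8 = 13/4.
The column player minimizes the row player's payoff; the smallest is 0, so the best response is 2.

2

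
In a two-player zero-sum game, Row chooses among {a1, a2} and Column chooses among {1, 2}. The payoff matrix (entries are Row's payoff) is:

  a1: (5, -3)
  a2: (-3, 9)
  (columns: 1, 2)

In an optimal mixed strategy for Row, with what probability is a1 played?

3/5

Row minima: a1 → -3, a2 → -3; maximin = -3.
Column maxima: 1 → 5, 2 → 9; minimax = 5.
-3 ≠ 5, so there is no saddle point; optimal play is mixed.
Let Row play a1 with probability p. Expected payoff against 1: 5p + (-3)(1−p) = 8p − 3; against 2: (-3)p + 9(1−p) = −12p + 9.
Setting these equal: 8p − 3 = −12p + 9 ⇒ 20p = 12 ⇒ p = 3/5, and the value is (8)·(3/5) − 3 = 9/5.
For Column: with q = P(1), equating a1's and a2's payoffs gives 8q − 3 = −12q + 9 ⇒ q = 3/5.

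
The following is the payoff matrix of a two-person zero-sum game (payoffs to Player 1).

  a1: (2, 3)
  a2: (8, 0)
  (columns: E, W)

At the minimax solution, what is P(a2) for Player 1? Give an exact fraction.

Row minima: a1 → 2, a2 → 0; maximin = 2.
Column maxima: E → 8, W → 3; minimax = 3.
2 ≠ 3, so there is no saddle point; optimal play is mixed.
Let Player 1 play a1 with probability p. Expected payoff against E: 2p + 8(1−p) = −6p + 8; against W: 3p + 0(1−p) = 3p.
Setting these equal: −6p + 8 = 3p ⇒ −9p = -8 ⇒ p = 8/9, and the value is (-6)·(8/9) + 8 = 8/3.
For Player 2: with q = P(E), equating a1's and a2's payoffs gives −q + 3 = 8q ⇒ q = 1/3.

1/9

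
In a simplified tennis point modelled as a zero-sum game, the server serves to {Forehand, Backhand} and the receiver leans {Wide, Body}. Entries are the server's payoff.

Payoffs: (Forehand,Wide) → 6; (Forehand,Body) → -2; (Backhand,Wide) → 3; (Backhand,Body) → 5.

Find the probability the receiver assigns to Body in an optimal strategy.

Row minima: Forehand → -2, Backhand → 3; maximin = 3.
Column maxima: Wide → 6, Body → 5; minimax = 5.
3 ≠ 5, so there is no saddle point; optimal play is mixed.
Let the server play Forehand with probability p. Expected payoff against Wide: 6p + 3(1−p) = 3p + 3; against Body: (-2)p + 5(1−p) = −7p + 5.
Setting these equal: 3p + 3 = −7p + 5 ⇒ 10p = 2 ⇒ p = 1/5, and the value is (3)·(1/5) + 3 = 18/5.
For the receiver: with q = P(Wide), equating Forehand's and Backhand's payoffs gives 8q − 2 = −2q + 5 ⇒ q = 7/10.

3/10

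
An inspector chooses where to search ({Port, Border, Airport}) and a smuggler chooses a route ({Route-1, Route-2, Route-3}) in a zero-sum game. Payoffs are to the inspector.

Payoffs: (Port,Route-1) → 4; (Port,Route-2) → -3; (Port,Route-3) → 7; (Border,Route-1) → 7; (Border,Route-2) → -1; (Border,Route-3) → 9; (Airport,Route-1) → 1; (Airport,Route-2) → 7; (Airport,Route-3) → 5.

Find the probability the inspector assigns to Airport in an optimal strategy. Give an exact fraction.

4/7

Row minima: Port → -3, Border → -1, Airport → 1; maximin = 1.
Column maxima: Route-1 → 7, Route-2 → 7, Route-3 → 9; minimax = 7.
1 ≠ 7, so there is no saddle point; optimal play is mixed.
Port is strictly dominated by Border, so the inspector never plays it.
Route-3 is strictly dominated by Route-1 (it gives the inspector strictly more in every row), so the smuggler never plays it.
On the remaining 2×2 (Border, Airport vs Route-1, Route-2):
Let the inspector play Border with probability p. Expected payoff against Route-1: 7p + 1(1−p) = 6p + 1; against Route-2: (-1)p + 7(1−p) = −8p + 7.
Setting these equal: 6p + 1 = −8p + 7 ⇒ 14p = 6 ⇒ p = 3/7, and the value is (6)·(3/7) + 1 = 25/7.
For the smuggler: with q = P(Route-1), equating Border's and Airport's payoffs gives 8q − 1 = −6q + 7 ⇒ q = 4/7.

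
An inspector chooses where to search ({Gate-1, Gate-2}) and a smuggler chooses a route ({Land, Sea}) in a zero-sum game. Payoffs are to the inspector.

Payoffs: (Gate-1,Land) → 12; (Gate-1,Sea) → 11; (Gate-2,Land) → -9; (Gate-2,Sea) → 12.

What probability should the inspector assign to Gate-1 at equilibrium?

21/22

Row minima: Gate-1 → 11, Gate-2 → -9; maximin = 11.
Column maxima: Land → 12, Sea → 12; minimax = 12.
11 ≠ 12, so there is no saddle point; optimal play is mixed.
Let the inspector play Gate-1 with probability p. Expected payoff against Land: 12p + (-9)(1−p) = 21p − 9; against Sea: 11p + 12(1−p) = −p + 12.
Setting these equal: 21p − 9 = −p + 12 ⇒ 22p = 21 ⇒ p = 21/22, and the value is (21)·(21/22) − 9 = 243/22.
For the smuggler: with q = P(Land), equating Gate-1's and Gate-2's payoffs gives q + 11 = −21q + 12 ⇒ q = 1/22.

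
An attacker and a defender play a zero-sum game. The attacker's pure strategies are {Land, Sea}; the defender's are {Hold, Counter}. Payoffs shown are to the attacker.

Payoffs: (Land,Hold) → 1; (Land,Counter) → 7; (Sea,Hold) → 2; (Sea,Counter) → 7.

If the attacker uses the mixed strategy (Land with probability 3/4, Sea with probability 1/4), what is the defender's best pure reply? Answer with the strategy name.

If the defender plays Hold, the attacker's expected payoff is (3/4)·1 + (1/4)·2 = 5/4.
If the defender plays Counter, the attacker's expected payoff is (3/4)·7 + (1/4)·7 = 7.
The defender minimizes the attacker's payoff; the smallest is 5/4, so the best response is Hold.

Hold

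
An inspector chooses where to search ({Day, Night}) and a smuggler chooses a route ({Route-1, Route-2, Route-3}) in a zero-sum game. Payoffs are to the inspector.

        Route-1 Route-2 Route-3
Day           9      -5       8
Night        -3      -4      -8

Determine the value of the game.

-72/17

Row minima: Day → -5, Night → -8; maximin = -5.
Column maxima: Route-1 → 9, Route-2 → -4, Route-3 → 8; minimax = -4.
-5 ≠ -4, so there is no saddle point; optimal play is mixed.
Route-1 is strictly dominated by Route-2 (it gives the inspector strictly more in every row), so the smuggler never plays it.
On the remaining 2×2 (Day, Night vs Route-2, Route-3):
Let the inspector play Day with probability p. Expected payoff against Route-2: (-5)p + (-4)(1−p) = −p − 4; against Route-3: 8p + (-8)(1−p) = 16p − 8.
Setting these equal: −p − 4 = 16p − 8 ⇒ −17p = -4 ⇒ p = 4/17, and the value is (-1)·(4/17) − 4 = -72/17.
For the smuggler: with q = P(Route-2), equating Day's and Night's payoffs gives −13q + 8 = 4q − 8 ⇒ q = 16/17.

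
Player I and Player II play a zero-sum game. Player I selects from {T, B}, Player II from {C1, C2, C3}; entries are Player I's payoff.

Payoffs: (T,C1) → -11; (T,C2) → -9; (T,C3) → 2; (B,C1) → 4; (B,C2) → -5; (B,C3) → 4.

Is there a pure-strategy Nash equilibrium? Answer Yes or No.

Row minima: T → -11, B → -5; maximin = -5.
Column maxima: C1 → 4, C2 → -5, C3 → 4; minimax = -5.
maximin = minimax = -5, so a saddle point exists.

Yes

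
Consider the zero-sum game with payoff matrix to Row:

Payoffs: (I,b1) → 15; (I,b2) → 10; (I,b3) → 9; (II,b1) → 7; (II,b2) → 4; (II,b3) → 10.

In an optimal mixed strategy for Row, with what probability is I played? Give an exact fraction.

Row minima: I → 9, II → 4; maximin = 9.
Column maxima: b1 → 15, b2 → 10, b3 → 10; minimax = 10.
9 ≠ 10, so there is no saddle point; optimal play is mixed.
b1 is strictly dominated by b2 (it gives Row strictly more in every row), so Column never plays it.
On the remaining 2×2 (I, II vs b2, b3):
Let Row play I with probability p. Expected payoff against b2: 10p + 4(1−p) = 6p + 4; against b3: 9p + 10(1−p) = −p + 10.
Setting these equal: 6p + 4 = −p + 10 ⇒ 7p = 6 ⇒ p = 6/7, and the value is (6)·(6/7) + 4 = 64/7.
For Column: with q = P(b2), equating I's and II's payoffs gives q + 9 = −6q + 10 ⇒ q = 1/7.

6/7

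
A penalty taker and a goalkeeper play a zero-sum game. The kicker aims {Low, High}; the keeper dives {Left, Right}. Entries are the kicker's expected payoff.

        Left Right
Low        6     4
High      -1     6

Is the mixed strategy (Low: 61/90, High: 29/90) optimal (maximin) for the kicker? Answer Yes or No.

Against Left this mix gives (61/90)·6 + (29/90)·(-1) = 337/90.
Against Right this mix gives (61/90)·4 + (29/90)·6 = 209/45.
The keeper will play Left, holding the kicker to 337/90. Shifting weight toward the row that does better against Left would raise this floor (the equalizing mix achieves 40/9 against both Left and Right), so the proposed strategy is not optimal.

No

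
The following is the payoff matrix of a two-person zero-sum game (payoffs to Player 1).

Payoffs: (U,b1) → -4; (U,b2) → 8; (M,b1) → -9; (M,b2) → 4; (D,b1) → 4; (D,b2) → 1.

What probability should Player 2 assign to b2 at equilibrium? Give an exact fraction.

8/15

Row minima: U → -4, M → -9, D → 1; maximin = 1.
Column maxima: b1 → 4, b2 → 8; minimax = 4.
1 ≠ 4, so there is no saddle point; optimal play is mixed.
M is strictly dominated by U, so Player 1 never plays it.
On the remaining 2×2 (U, D vs b1, b2):
Let Player 1 play U with probability p. Expected payoff against b1: (-4)p + 4(1−p) = −8p + 4; against b2: 8p + 1(1−p) = 7p + 1.
Setting these equal: −8p + 4 = 7p + 1 ⇒ −15p = -3 ⇒ p = 1/5, and the value is (-8)·(1/5) + 4 = 12/5.
For Player 2: with q = P(b1), equating U's and D's payoffs gives −12q + 8 = 3q + 1 ⇒ q = 7/15.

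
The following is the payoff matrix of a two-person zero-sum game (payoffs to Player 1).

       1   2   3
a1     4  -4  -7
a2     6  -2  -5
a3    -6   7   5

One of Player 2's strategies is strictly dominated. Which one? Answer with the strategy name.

2

3 holds Player 1's payoff strictly below 2 in every row: -7 < -4, -5 < -2, 5 < 7.
So 2 is strictly dominated for Player 2.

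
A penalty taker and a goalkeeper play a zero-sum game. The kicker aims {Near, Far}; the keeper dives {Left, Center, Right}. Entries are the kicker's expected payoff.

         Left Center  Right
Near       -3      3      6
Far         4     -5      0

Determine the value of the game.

Row minima: Near → -3, Far → -5; maximin = -3.
Column maxima: Left → 4, Center → 3, Right → 6; minimax = 3.
-3 ≠ 3, so there is no saddle point; optimal play is mixed.
Right is strictly dominated by Center (it gives the kicker strictly more in every row), so the keeper never plays it.
On the remaining 2×2 (Near, Far vs Left, Center):
Let the kicker play Near with probability p. Expected payoff against Left: (-3)p + 4(1−p) = −7p + 4; against Center: 3p + (-5)(1−p) = 8p − 5.
Setting these equal: −7p + 4 = 8p − 5 ⇒ −15p = -9 ⇒ p = 3/5, and the value is (-7)·(3/5) + 4 = -1/5.
For the keeper: with q = P(Left), equating Near's and Far's payoffs gives −6q + 3 = 9q − 5 ⇒ q = 8/15.

-1/5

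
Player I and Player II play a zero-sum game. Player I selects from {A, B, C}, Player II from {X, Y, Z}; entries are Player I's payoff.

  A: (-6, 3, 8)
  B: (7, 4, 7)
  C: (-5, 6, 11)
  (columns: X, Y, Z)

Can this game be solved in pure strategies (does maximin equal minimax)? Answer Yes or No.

No

Row minima: A → -6, B → 4, C → -5; maximin = 4.
Column maxima: X → 7, Y → 6, Z → 11; minimax = 6.
4 ≠ 6, so no pure-strategy equilibrium exists.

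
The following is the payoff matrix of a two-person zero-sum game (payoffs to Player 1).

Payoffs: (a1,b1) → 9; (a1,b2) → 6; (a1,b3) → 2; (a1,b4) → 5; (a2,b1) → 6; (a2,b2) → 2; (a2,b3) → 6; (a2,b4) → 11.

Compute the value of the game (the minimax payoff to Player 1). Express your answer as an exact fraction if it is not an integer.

Row minima: a1 → 2, a2 → 2; maximin = 2.
Column maxima: b1 → 9, b2 → 6, b3 → 6, b4 → 11; minimax = 6.
2 ≠ 6, so there is no saddle point; optimal play is mixed.
b1 is strictly dominated by b2 (it gives Player 1 strictly more in every row), so Player 2 never plays it.
b4 is strictly dominated by b3 (it gives Player 1 strictly more in every row), so Player 2 never plays it.
On the remaining 2×2 (a1, a2 vs b2, b3):
Let Player 1 play a1 with probability p. Expected payoff against b2: 6p + 2(1−p) = 4p + 2; against b3: 2p + 6(1−p) = −4p + 6.
Setting these equal: 4p + 2 = −4p + 6 ⇒ 8p = 4 ⇒ p = 1/2, and the value is (4)·(1/2) + 2 = 4.
For Player 2: with q = P(b2), equating a1's and a2's payoffs gives 4q + 2 = −4q + 6 ⇒ q = 1/2.

4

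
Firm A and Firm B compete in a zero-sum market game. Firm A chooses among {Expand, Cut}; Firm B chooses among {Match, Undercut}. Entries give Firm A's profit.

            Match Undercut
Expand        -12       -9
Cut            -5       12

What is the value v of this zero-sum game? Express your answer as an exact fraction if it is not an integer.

Row minima: Expand → -12, Cut → -5; maximin = -5.
Column maxima: Match → -5, Undercut → 12; minimax = -5.
Since maximin = minimax = -5, there is a saddle point and the value is -5.

-5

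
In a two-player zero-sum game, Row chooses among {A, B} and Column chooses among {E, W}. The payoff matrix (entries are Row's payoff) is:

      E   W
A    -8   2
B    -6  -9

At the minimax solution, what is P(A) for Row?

Row minima: A → -8, B → -9; maximin = -8.
Column maxima: E → -6, W → 2; minimax = -6.
-8 ≠ -6, so there is no saddle point; optimal play is mixed.
Let Row play A with probability p. Expected payoff against E: (-8)p + (-6)(1−p) = −2p − 6; against W: 2p + (-9)(1−p) = 11p − 9.
Setting these equal: −2p − 6 = 11p − 9 ⇒ −13p = -3 ⇒ p = 3/13, and the value is (-2)·(3/13) − 6 = -84/13.
For Column: with q = P(E), equating A's and B's payoffs gives −10q + 2 = 3q − 9 ⇒ q = 11/13.

3/13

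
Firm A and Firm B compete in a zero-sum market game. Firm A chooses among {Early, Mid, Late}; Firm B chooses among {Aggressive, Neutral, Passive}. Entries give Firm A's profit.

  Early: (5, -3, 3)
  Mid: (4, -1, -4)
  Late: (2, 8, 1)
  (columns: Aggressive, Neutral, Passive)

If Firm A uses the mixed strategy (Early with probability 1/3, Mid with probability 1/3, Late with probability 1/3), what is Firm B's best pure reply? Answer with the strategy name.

Passive

If Firm B plays Aggressive, Firm A's expected payoff is (1/3)·5 + (1/3)·4 + (1/3)·2 = 11/3.
If Firm B plays Neutral, Firm A's expected payoff is (1/3)·(-3) + (1/3)·(-1) + (1/3)·8 = 4/3.
If Firm B plays Passive, Firm A's expected payoff is (1/3)·3 + (1/3)·(-4) + (1/3)·1 = 0.
Firm B minimizes Firm A's payoff; the smallest is 0, so the best response is Passive.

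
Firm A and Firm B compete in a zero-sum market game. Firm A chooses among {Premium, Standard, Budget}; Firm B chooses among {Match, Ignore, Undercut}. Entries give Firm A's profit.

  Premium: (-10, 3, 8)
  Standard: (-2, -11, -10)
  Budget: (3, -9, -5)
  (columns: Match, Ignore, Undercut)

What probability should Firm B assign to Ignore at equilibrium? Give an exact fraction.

13/25

Row minima: Premium → -10, Standard → -11, Budget → -9; maximin = -9.
Column maxima: Match → 3, Ignore → 3, Undercut → 8; minimax = 3.
-9 ≠ 3, so there is no saddle point; optimal play is mixed.
Standard is strictly dominated by Budget, so Firm A never plays it.
Undercut is strictly dominated by Ignore (it gives Firm A strictly more in every row), so Firm B never plays it.
On the remaining 2×2 (Premium, Budget vs Match, Ignore):
Let Firm A play Premium with probability p. Expected payoff against Match: (-10)p + 3(1−p) = −13p + 3; against Ignore: 3p + (-9)(1−p) = 12p − 9.
Setting these equal: −13p + 3 = 12p − 9 ⇒ −25p = -12 ⇒ p = 12/25, and the value is (-13)·(12/25) + 3 = -81/25.
For Firm B: with q = P(Match), equating Premium's and Budget's payoffs gives −13q + 3 = 12q − 9 ⇒ q = 12/25.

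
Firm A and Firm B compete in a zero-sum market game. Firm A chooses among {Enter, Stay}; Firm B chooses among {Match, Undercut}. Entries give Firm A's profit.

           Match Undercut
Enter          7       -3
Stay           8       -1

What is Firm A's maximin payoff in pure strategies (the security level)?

Row minima: Enter → -3, Stay → -1.
The best of these is -1.

-1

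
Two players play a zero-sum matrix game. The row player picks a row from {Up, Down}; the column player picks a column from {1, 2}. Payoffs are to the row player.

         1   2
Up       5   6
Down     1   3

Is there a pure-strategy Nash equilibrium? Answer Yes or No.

Yes

Row minima: Up → 5, Down → 1; maximin = 5.
Column maxima: 1 → 5, 2 → 6; minimax = 5.
maximin = minimax = 5, so a saddle point exists.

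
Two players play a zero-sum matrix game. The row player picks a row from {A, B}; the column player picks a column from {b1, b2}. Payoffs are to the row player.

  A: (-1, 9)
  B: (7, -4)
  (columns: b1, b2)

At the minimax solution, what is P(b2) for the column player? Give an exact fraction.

8/21

Row minima: A → -1, B → -4; maximin = -1.
Column maxima: b1 → 7, b2 → 9; minimax = 7.
-1 ≠ 7, so there is no saddle point; optimal play is mixed.
Let the row player play A with probability p. Expected payoff against b1: (-1)p + 7(1−p) = −8p + 7; against b2: 9p + (-4)(1−p) = 13p − 4.
Setting these equal: −8p + 7 = 13p − 4 ⇒ −21p = -11 ⇒ p = 11/21, and the value is (-8)·(11/21) + 7 = 59/21.
For the column player: with q = P(b1), equating A's and B's payoffs gives −10q + 9 = 11q − 4 ⇒ q = 13/21.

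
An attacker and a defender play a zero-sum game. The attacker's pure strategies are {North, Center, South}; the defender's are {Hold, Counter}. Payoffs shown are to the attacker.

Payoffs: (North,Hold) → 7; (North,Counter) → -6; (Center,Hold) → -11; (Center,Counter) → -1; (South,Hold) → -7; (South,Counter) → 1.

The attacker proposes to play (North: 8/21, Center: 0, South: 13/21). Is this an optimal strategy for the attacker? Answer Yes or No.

Against Hold this mix gives (8/21)·7 + (13/21)·(-7) = -5/3.
Against Counter this mix gives (8/21)·(-6) + (13/21)·1 = -5/3.
All of the defender's active replies (Hold, Counter) yield -5/3, and no column does worse for the attacker. The mix makes the defender indifferent and guarantees -5/3, so it is optimal.

Yes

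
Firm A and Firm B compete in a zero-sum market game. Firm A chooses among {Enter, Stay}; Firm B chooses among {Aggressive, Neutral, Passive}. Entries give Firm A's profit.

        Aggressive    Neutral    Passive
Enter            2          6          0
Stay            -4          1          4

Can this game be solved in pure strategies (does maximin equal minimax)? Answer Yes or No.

Row minima: Enter → 0, Stay → -4; maximin = 0.
Column maxima: Aggressive → 2, Neutral → 6, Passive → 4; minimax = 2.
0 ≠ 2, so no pure-strategy equilibrium exists.

No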